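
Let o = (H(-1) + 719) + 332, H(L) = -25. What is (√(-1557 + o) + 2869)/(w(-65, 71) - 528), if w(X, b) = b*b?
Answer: 2869/4513 + 3*I*√59/4513 ≈ 0.63572 + 0.005106*I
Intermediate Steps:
w(X, b) = b²
o = 1026 (o = (-25 + 719) + 332 = 694 + 332 = 1026)
(√(-1557 + o) + 2869)/(w(-65, 71) - 528) = (√(-1557 + 1026) + 2869)/(71² - 528) = (√(-531) + 2869)/(5041 - 528) = (3*I*√59 + 2869)/4513 = (2869 + 3*I*√59)*(1/4513) = 2869/4513 + 3*I*√59/4513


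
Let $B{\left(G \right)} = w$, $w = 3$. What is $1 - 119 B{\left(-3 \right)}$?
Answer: $-356$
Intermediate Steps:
$B{\left(G \right)} = 3$
$1 - 119 B{\left(-3 \right)} = 1 - 357 = -356$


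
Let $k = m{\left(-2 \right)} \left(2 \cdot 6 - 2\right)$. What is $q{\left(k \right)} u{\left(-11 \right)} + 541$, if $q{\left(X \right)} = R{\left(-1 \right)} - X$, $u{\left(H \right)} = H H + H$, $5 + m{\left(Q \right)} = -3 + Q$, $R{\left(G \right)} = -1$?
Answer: $11431$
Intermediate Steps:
$m{\left(Q \right)} = -8 + Q$ ($m{\left(Q \right)} = -5 + \left(-3 + Q\right) = -8 + Q$)
$u{\left(H \right)} = H + H^{2}$ ($u{\left(H \right)} = H^{2} + H = H + H^{2}$)
$k = -100$ ($k = \left(-8 - 2\right) \left(2 \cdot 6 - 2\right) = - 10 \left(12 - 2\right) = \left(-10\right) 10 = -100$)
$q{\left(X \right)} = -1 - X$
$q{\left(k \right)} u{\left(-11 \right)} + 541 = \left(-1 - -100\right) \left(- 11 \left(1 - 11\right)\right) + 541 = \left(-1 + 100\right) \left(\left(-11\right) \left(-10\right)\right) + 541 = 99 \cdot 110 + 541 = 10890 + 541 = 11431$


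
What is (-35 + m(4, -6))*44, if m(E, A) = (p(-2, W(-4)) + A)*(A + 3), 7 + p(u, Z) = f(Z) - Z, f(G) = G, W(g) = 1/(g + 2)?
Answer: 176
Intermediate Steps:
W(g) = 1/(2 + g)
p(u, Z) = -7 (p(u, Z) = -7 + (Z - Z) = -7 + 0 = -7)
m(E, A) = (-7 + A)*(3 + A) (m(E, A) = (-7 + A)*(A + 3) = (-7 + A)*(3 + A))
(-35 + m(4, -6))*44 = (-35 + (-21 + (-6)**2 - 4*(-6)))*44 = (-35 + (-21 + 36 + 24))*44 = (-35 + 39)*44 = 4*44 = 176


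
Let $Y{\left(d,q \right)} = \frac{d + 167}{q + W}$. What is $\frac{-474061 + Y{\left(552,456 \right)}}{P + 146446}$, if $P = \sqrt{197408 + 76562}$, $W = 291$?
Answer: $- \frac{25929937299104}{8010139619331} + \frac{177061424 \sqrt{273970}}{8010139619331} \approx -3.2256$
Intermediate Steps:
$P = \sqrt{273970} \approx 523.42$
$Y{\left(d,q \right)} = \frac{167 + d}{291 + q}$ ($Y{\left(d,q \right)} = \frac{d + 167}{q + 291} = \frac{167 + d}{291 + q}$)
$\frac{-474061 + Y{\left(552,456 \right)}}{P + 146446} = \frac{-474061 + \frac{167 + 552}{291 + 456}}{\sqrt{273970} + 146446} = \frac{-474061 + \frac{1}{747} \cdot 719}{146446 + \sqrt{273970}} = \frac{-474061 + \frac{719}{747}}{146446 + \sqrt{273970}} = - \frac{354122848}{747 \left(146446 + \sqrt{273970}\right)}$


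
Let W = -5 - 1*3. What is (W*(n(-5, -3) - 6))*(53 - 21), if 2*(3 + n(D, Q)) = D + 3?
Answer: 2560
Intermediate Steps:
n(D, Q) = -3/2 + D/2 (n(D, Q) = -3 + (D + 3)/2 = -3 + (3 + D)/2 = -3 + (3/2 + D/2) = -3/2 + D/2)
W = -8 (W = -5 - 3 = -8)
(W*(n(-5, -3) - 6))*(53 - 21) = (-8*((-3/2 + (1/2)*(-5)) - 6))*(53 - 21) = -8*((-3/2 - 5/2) - 6)*32 = -8*(-4 - 6)*32 = -8*(-10)*32 = 80*32 = 2560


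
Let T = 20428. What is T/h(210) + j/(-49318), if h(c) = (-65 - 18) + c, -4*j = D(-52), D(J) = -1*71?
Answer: 4029863399/25053544 ≈ 160.85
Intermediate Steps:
D(J) = -71
j = 71/4 (j = -1/4*(-71) = 71/4 ≈ 17.750)
h(c) = -83 + c
T/h(210) + j/(-49318) = 20428/(-83 + 210) + (71/4)/(-49318) = 20428/127 + (71/4)*(-1/49318) = 20428*(1/127) - 71/197272 = 20428/127 - 71/197272 = 4029863399/25053544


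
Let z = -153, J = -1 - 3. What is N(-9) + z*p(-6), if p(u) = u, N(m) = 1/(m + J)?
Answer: 11933/13 ≈ 917.92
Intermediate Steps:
J = -4
N(m) = 1/(-4 + m) (N(m) = 1/(m - 4) = 1/(-4 + m))
N(-9) + z*p(-6) = 1/(-4 - 9) - 153*(-6) = 1/(-13) + 918 = -1/13 + 918 = 11933/13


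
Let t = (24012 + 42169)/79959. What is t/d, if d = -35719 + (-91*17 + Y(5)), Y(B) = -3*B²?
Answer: -66181/2985749019 ≈ -2.2166e-5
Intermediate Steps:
t = 66181/79959 (t = 66181*(1/79959) = 66181/79959 ≈ 0.82769)
d = -37341 (d = -35719 + (-91*17 - 3*5²) = -35719 + (-1547 - 3*25) = -35719 + (-1547 - 75) = -35719 - 1622 = -37341)
t/d = (66181/79959)/(-37341) = (66181/79959)*(-1/37341) = -66181/2985749019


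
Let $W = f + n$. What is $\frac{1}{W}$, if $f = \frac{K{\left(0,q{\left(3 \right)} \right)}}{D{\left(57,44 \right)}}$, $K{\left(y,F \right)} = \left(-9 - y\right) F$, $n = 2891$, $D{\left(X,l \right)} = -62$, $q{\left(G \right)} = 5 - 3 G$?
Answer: $\frac{31}{89603} \approx 0.00034597$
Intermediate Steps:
$K{\left(y,F \right)} = F \left(-9 - y\right)$
$f = - \frac{18}{31}$ ($f = \frac{\left(-1\right) \left(5 - 9\right) \left(9 + 0\right)}{-62} = \left(-1\right) \left(5 - 9\right) 9 \left(- \frac{1}{62}\right) = \left(-1\right) \left(-4\right) 9 \left(- \frac{1}{62}\right) = 36 \left(- \frac{1}{62}\right) = - \frac{18}{31} \approx -0.58065$)
$W = \frac{89603}{31}$ ($W = - \frac{18}{31} + 2891 = \frac{89603}{31} \approx 2890.4$)
$\frac{1}{W} = \frac{1}{\frac{89603}{31}} = \frac{31}{89603}$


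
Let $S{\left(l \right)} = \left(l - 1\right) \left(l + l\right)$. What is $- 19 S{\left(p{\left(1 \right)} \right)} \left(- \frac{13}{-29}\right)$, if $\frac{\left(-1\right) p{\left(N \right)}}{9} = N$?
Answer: $- \frac{44460}{29} \approx -1533.1$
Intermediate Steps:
$p{\left(N \right)} = - 9 N$
$S{\left(l \right)} = 2 l \left(-1 + l\right)$ ($S{\left(l \right)} = \left(-1 + l\right) 2 l = 2 l \left(-1 + l\right)$)
$- 19 S{\left(p{\left(1 \right)} \right)} \left(- \frac{13}{-29}\right) = - 19 \cdot 2 \left(\left(-9\right) 1\right) \left(-1 - 9\right) \left(- \frac{13}{-29}\right) = - 19 \cdot 2 \left(-9\right) \left(-1 - 9\right) \left(\left(-13\right) \left(- \frac{1}{29}\right)\right) = - 19 \cdot 2 \left(-9\right) \left(-10\right) \frac{13}{29} = \left(-19\right) 180 \cdot \frac{13}{29} = \left(-3420\right) \frac{13}{29} = - \frac{44460}{29}$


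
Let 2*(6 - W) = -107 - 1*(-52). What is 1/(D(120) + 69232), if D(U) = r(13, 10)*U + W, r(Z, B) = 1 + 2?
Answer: 2/139251 ≈ 1.4363e-5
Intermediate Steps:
r(Z, B) = 3
W = 67/2 (W = 6 - (-107 - 1*(-52))/2 = 6 - (-107 + 52)/2 = 6 - ½*(-55) = 6 + 55/2 = 67/2 ≈ 33.500)
D(U) = 67/2 + 3*U (D(U) = 3*U + 67/2 = 67/2 + 3*U)
1/(D(120) + 69232) = 1/((67/2 + 3*120) + 69232) = 1/((67/2 + 360) + 69232) = 1/(787/2 + 69232) = 1/(139251/2) = 2/139251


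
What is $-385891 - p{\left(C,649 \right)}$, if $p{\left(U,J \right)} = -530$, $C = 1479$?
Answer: $-385361$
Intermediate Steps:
$-385891 - p{\left(C,649 \right)} = -385891 - -530 = -385891 + 530 = -385361$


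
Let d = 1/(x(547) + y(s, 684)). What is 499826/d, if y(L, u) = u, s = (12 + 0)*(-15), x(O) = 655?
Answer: 669267014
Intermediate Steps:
s = -180 (s = 12*(-15) = -180)
d = 1/1339 (d = 1/(655 + 684) = 1/1339 ≈ 0.00074683)
499826/d = 499826/(1/1339) = 499826*1339 = 669267014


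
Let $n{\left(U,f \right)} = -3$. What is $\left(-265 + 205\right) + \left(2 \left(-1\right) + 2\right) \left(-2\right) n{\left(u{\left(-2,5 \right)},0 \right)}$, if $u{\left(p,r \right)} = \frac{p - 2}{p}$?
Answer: $-60$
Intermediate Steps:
$u{\left(p,r \right)} = \frac{-2 + p}{p}$ ($u{\left(p,r \right)} = \frac{p - 2}{p} = \frac{-2 + p}{p}$)
$\left(-265 + 205\right) + \left(2 \left(-1\right) + 2\right) \left(-2\right) n{\left(u{\left(-2,5 \right)},0 \right)} = \left(-265 + 205\right) + \left(2 \left(-1\right) + 2\right) \left(-2\right) \left(-3\right) = -60 + \left(-2 + 2\right) \left(-2\right) \left(-3\right) = -60 + 0 \left(-2\right) \left(-3\right) = -60 + 0 \left(-3\right) = -60 + 0 = -60$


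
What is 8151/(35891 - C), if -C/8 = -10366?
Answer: -2717/15679 ≈ -0.17329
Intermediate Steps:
C = 82928 (C = -8*(-10366) = 82928)
8151/(35891 - C) = 8151/(35891 - 1*82928) = 8151/(35891 - 82928) = 8151/(-47037) = 8151*(-1/47037) = -2717/15679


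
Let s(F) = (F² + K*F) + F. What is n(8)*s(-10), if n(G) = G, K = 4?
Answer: 400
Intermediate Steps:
s(F) = F² + 5*F (s(F) = (F² + 4*F) + F = F² + 5*F)
n(8)*s(-10) = 8*(-10*(5 - 10)) = 8*(-10*(-5)) = 8*50 = 400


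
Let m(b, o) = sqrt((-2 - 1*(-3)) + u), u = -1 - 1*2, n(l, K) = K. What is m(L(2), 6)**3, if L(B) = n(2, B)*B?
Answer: -2*I*sqrt(2) ≈ -2.8284*I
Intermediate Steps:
u = -3 (u = -1 - 2 = -3)
L(B) = B**2 (L(B) = B*B = B**2)
m(b, o) = I*sqrt(2) (m(b, o) = sqrt((-2 - 1*(-3)) - 3) = sqrt((-2 + 3) - 3) = sqrt(1 - 3) = sqrt(-2) = I*sqrt(2))
m(L(2), 6)**3 = (I*sqrt(2))**3 = -2*I*sqrt(2)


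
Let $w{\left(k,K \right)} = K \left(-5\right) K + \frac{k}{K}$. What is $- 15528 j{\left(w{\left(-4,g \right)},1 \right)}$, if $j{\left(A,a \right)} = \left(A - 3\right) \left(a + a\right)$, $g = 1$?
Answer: $372672$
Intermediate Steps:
$w{\left(k,K \right)} = - 5 K^{2} + \frac{k}{K}$ ($w{\left(k,K \right)} = - 5 K K + \frac{k}{K} = - 5 K^{2} + \frac{k}{K}$)
$j{\left(A,a \right)} = 2 a \left(-3 + A\right)$ ($j{\left(A,a \right)} = \left(-3 + A\right) 2 a = 2 a \left(-3 + A\right)$)
$- 15528 j{\left(w{\left(-4,g \right)},1 \right)} = - 15528 \cdot 2 \cdot 1 \left(-3 + \frac{-4 - 5 \cdot 1^{3}}{1}\right) = - 15528 \cdot 2 \cdot 1 \left(-3 + 1 \left(-4 - 5\right)\right) = - 15528 \cdot 2 \cdot 1 \left(-3 + 1 \left(-9\right)\right) = - 15528 \cdot 2 \cdot 1 \left(-3 - 9\right) = - 15528 \cdot 2 \cdot 1 \left(-12\right) = \left(-15528\right) \left(-24\right) = 372672$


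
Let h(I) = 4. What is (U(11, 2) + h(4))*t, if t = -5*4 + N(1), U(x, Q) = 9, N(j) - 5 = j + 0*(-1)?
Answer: -182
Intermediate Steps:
N(j) = 5 + j (N(j) = 5 + (j + 0*(-1)) = 5 + (j + 0) = 5 + j)
t = -14 (t = -5*4 + (5 + 1) = -20 + 6 = -14)
(U(11, 2) + h(4))*t = (9 + 4)*(-14) = 13*(-14) = -182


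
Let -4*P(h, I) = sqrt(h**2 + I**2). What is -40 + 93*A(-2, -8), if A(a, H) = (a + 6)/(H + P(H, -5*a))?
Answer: -20504/215 + 744*sqrt(41)/215 ≈ -73.210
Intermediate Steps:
P(h, I) = -sqrt(I**2 + h**2)/4 (P(h, I) = -sqrt(h**2 + I**2)/4 = -sqrt(I**2 + h**2)/4)
A(a, H) = (6 + a)/(H - sqrt(H**2 + 25*a**2)/4) (A(a, H) = (a + 6)/(H - sqrt((-5*a)**2 + H**2)/4) = (6 + a)/(H - sqrt(25*a**2 + H**2)/4) = (6 + a)/(H - sqrt(H**2 + 25*a**2)/4))
-40 + 93*A(-2, -8) = -40 + 93*(4*(6 - 2)/(-sqrt((-8)**2 + 25*(-2)**2) + 4*(-8))) = -40 + 93*(4*4/(-sqrt(64 + 25*4) - 32)) = -40 + 93*(4*4/(-sqrt(64 + 100) - 32)) = -40 + 93*(4*4/(-sqrt(164) - 32)) = -40 + 93*(4*4/(-2*sqrt(41) - 32)) = -40 + 93*(4*4/(-32 - 2*sqrt(41))) = -40 + 93*(16/(-32 - 2*sqrt(41))) = -40 + 1488/(-32 - 2*sqrt(41))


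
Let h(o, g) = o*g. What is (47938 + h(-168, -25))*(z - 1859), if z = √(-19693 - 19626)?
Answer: -96924542 + 52138*I*√39319 ≈ -9.6925e+7 + 1.0338e+7*I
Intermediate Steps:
h(o, g) = g*o
z = I*√39319 (z = √(-39319) = I*√39319 ≈ 198.29*I)
(47938 + h(-168, -25))*(z - 1859) = (47938 - 25*(-168))*(I*√39319 - 1859) = (47938 + 4200)*(-1859 + I*√39319) = 52138*(-1859 + I*√39319) = -96924542 + 52138*I*√39319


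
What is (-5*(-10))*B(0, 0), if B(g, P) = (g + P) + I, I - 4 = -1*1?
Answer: 150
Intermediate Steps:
I = 3 (I = 4 - 1*1 = 4 - 1 = 3)
B(g, P) = 3 + P + g (B(g, P) = (g + P) + 3 = (P + g) + 3 = 3 + P + g)
(-5*(-10))*B(0, 0) = (-5*(-10))*(3 + 0 + 0) = 50*3 = 150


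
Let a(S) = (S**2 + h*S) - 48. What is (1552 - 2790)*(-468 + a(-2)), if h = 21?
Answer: 685852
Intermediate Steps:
a(S) = -48 + S**2 + 21*S (a(S) = (S**2 + 21*S) - 48 = -48 + S**2 + 21*S)
(1552 - 2790)*(-468 + a(-2)) = (1552 - 2790)*(-468 + (-48 + (-2)**2 + 21*(-2))) = -1238*(-468 + (-48 + 4 - 42)) = -1238*(-468 - 86) = -1238*(-554) = 685852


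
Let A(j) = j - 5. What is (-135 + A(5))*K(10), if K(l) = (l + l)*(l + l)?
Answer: -54000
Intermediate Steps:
A(j) = -5 + j
K(l) = 4*l² (K(l) = (2*l)*(2*l) = 4*l²)
(-135 + A(5))*K(10) = (-135 + (-5 + 5))*(4*10²) = (-135 + 0)*(4*100) = -135*400 = -54000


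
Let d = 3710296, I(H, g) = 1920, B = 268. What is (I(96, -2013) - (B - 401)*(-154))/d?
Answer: -9281/1855148 ≈ -0.0050028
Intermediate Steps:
(I(96, -2013) - (B - 401)*(-154))/d = (1920 - (268 - 401)*(-154))/3710296 = (1920 - (-133)*(-154))*(1/3710296) = (1920 - 1*20482)*(1/3710296) = (1920 - 20482)*(1/3710296) = -18562*1/3710296 = -9281/1855148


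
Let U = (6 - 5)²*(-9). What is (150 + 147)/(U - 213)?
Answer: -99/74 ≈ -1.3378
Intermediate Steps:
U = -9 (U = 1²*(-9) = 1*(-9) = -9)
(150 + 147)/(U - 213) = (150 + 147)/(-9 - 213) = 297/(-222) = 297*(-1/222) = -99/74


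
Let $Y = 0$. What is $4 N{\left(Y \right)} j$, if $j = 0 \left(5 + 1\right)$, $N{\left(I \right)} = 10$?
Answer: $0$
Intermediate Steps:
$j = 0$ ($j = 0 \cdot 6 = 0$)
$4 N{\left(Y \right)} j = 4 \cdot 10 \cdot 0 = 40 \cdot 0 = 0$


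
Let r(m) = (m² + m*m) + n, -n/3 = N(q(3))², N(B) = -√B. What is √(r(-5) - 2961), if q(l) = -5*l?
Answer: I*√2866 ≈ 53.535*I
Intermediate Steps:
n = 45 (n = -3*(-5*3) = -3*(-√(-15))² = -3*(-I*√15)² = -3*(-15) = 45)
r(m) = 45 + 2*m² (r(m) = (m² + m*m) + 45 = (m² + m²) + 45 = 2*m² + 45 = 45 + 2*m²)
√(r(-5) - 2961) = √((45 + 2*(-5)²) - 2961) = √((45 + 2*25) - 2961) = √((45 + 50) - 2961) = √(95 - 2961) = √(-2866) = I*√2866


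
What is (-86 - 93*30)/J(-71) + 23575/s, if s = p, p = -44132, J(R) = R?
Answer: 125249807/3133372 ≈ 39.973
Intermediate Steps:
s = -44132
(-86 - 93*30)/J(-71) + 23575/s = (-86 - 93*30)/(-71) + 23575/(-44132) = (-86 - 2790)*(-1/71) + 23575*(-1/44132) = -2876*(-1/71) - 23575/44132 = 2876/71 - 23575/44132 = 125249807/3133372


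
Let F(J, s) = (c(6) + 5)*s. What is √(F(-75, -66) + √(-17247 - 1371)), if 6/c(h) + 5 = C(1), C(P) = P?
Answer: √(-231 + I*√18618) ≈ 4.3179 + 15.8*I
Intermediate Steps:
c(h) = -3/2 (c(h) = 6/(-5 + 1) = 6/(-4) = 6*(-¼) = -3/2)
F(J, s) = 7*s/2 (F(J, s) = (-3/2 + 5)*s = 7*s/2)
√(F(-75, -66) + √(-17247 - 1371)) = √((7/2)*(-66) + √(-17247 - 1371)) = √(-231 + √(-18618)) = √(-231 + I*√18618)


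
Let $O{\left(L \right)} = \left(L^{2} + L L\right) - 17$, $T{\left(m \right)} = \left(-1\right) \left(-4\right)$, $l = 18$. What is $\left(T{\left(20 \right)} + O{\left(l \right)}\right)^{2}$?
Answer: $403225$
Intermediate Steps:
$T{\left(m \right)} = 4$
$O{\left(L \right)} = -17 + 2 L^{2}$ ($O{\left(L \right)} = \left(L^{2} + L^{2}\right) - 17 = 2 L^{2} - 17 = -17 + 2 L^{2}$)
$\left(T{\left(20 \right)} + O{\left(l \right)}\right)^{2} = \left(4 - \left(17 - 2 \cdot 18^{2}\right)\right)^{2} = \left(4 + \left(-17 + 2 \cdot 324\right)\right)^{2} = \left(4 + \left(-17 + 648\right)\right)^{2} = \left(4 + 631\right)^{2} = 635^{2} = 403225$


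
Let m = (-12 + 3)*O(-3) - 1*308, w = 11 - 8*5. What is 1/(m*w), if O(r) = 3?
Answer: 1/9715 ≈ 0.00010293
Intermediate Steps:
w = -29 (w = 11 - 40 = -29)
m = -335 (m = (-12 + 3)*3 - 1*308 = -9*3 - 308 = -27 - 308 = -335)
1/(m*w) = 1/(-335*(-29)) = 1/9715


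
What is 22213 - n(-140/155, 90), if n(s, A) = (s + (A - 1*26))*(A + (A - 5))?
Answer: 346303/31 ≈ 11171.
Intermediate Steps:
n(s, A) = (-5 + 2*A)*(-26 + A + s) (n(s, A) = (s + (A - 26))*(A + (-5 + A)) = (s + (-26 + A))*(-5 + 2*A) = (-26 + A + s)*(-5 + 2*A) = (-5 + 2*A)*(-26 + A + s))
22213 - n(-140/155, 90) = 22213 - (130 - 57*90 - (-700)/155 + 2*90**2 + 2*90*(-140/155)) = 22213 - (130 - 5130 - (-700)/155 + 2*8100 + 2*90*(-140*1/155)) = 22213 - (130 - 5130 - 5*(-28/31) + 16200 + 2*90*(-28/31)) = 22213 - (130 - 5130 + 140/31 + 16200 - 5040/31) = 22213 - 1*342300/31 = 22213 - 342300/31 = 346303/31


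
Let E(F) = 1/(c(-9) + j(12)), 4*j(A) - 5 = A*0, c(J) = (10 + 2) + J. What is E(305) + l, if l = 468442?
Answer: 7963518/17 ≈ 4.6844e+5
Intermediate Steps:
c(J) = 12 + J
j(A) = 5/4 (j(A) = 5/4 + (A*0)/4 = 5/4 + (¼)*0 = 5/4 + 0 = 5/4)
E(F) = 4/17 (E(F) = 1/((12 - 9) + 5/4) = 1/(3 + 5/4) = 1/(17/4) = 4/17)
E(305) + l = 4/17 + 468442 = 7963518/17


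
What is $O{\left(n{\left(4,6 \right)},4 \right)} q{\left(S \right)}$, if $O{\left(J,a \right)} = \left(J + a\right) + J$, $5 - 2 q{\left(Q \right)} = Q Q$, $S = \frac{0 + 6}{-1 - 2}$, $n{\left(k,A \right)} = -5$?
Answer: $-3$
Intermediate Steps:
$S = -2$ ($S = \frac{6}{-3} = 6 \left(- \frac{1}{3}\right) = -2$)
$q{\left(Q \right)} = \frac{5}{2} - \frac{Q^{2}}{2}$ ($q{\left(Q \right)} = \frac{5}{2} - \frac{Q Q}{2} = \frac{5}{2} - \frac{Q^{2}}{2}$)
$O{\left(J,a \right)} = a + 2 J$
$O{\left(n{\left(4,6 \right)},4 \right)} q{\left(S \right)} = \left(4 + 2 \left(-5\right)\right) \left(\frac{5}{2} - \frac{\left(-2\right)^{2}}{2}\right) = \left(4 - 10\right) \left(\frac{5}{2} - 2\right) = - 6 \left(\frac{5}{2} - 2\right) = \left(-6\right) \frac{1}{2} = -3$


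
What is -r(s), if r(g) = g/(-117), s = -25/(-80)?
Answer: 5/1872 ≈ 0.0026709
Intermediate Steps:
s = 5/16 (s = -25*(-1/80) = 5/16 ≈ 0.31250)
r(g) = -g/117 (r(g) = g*(-1/117) = -g/117)
-r(s) = -(-1)*5/(117*16) = -1*(-5/1872) = 5/1872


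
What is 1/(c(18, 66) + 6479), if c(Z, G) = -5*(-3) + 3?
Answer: 1/6497 ≈ 0.00015392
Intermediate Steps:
c(Z, G) = 18 (c(Z, G) = 15 + 3 = 18)
1/(c(18, 66) + 6479) = 1/(18 + 6479) = 1/6497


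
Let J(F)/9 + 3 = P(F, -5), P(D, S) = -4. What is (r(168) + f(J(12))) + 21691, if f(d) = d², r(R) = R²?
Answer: 53884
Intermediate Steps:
J(F) = -63 (J(F) = -27 + 9*(-4) = -27 - 36 = -63)
(r(168) + f(J(12))) + 21691 = (168² + (-63)²) + 21691 = (28224 + 3969) + 21691 = 32193 + 21691 = 53884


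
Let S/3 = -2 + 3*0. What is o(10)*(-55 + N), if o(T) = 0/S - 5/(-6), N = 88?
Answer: 55/2 ≈ 27.500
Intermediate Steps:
S = -6 (S = 3*(-2 + 3*0) = 3*(-2 + 0) = 3*(-2) = -6)
o(T) = ⅚ (o(T) = 0/(-6) - 5/(-6) = 0*(-⅙) - 5*(-⅙) = 0 + ⅚ = ⅚)
o(10)*(-55 + N) = 5*(-55 + 88)/6 = (⅚)*33 = 55/2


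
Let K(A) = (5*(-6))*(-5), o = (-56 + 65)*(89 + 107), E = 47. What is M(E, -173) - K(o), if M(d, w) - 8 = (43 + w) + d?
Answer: -225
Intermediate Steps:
o = 1764 (o = 9*196 = 1764)
K(A) = 150 (K(A) = -30*(-5) = 150)
M(d, w) = 51 + d + w (M(d, w) = 8 + ((43 + w) + d) = 8 + (43 + d + w) = 51 + d + w)
M(E, -173) - K(o) = (51 + 47 - 173) - 1*150 = -75 - 150 = -225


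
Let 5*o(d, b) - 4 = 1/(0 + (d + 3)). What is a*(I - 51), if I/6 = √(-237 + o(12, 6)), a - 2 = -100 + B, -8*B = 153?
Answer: 47787/8 - 937*I*√53142/20 ≈ 5973.4 - 10800.0*I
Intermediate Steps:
B = -153/8 (B = -⅛*153 = -153/8 ≈ -19.125)
o(d, b) = ⅘ + 1/(5*(3 + d)) (o(d, b) = ⅘ + 1/(5*(0 + (d + 3))) = ⅘ + 1/(5*(0 + (3 + d))) = ⅘ + 1/(5*(3 + d)))
a = -937/8 (a = 2 + (-100 - 153/8) = 2 - 953/8 = -937/8 ≈ -117.13)
I = 2*I*√53142/5 (I = 6*√(-237 + (13 + 4*12)/(5*(3 + 12))) = 6*√(-237 + (⅕)*(13 + 48)/15) = 6*√(-237 + (⅕)*(1/15)*61) = 6*√(-237 + 61/75) = 6*√(-17714/75) = 6*(I*√53142/15) = 2*I*√53142/5 ≈ 92.21*I)
a*(I - 51) = -937*(2*I*√53142/5 - 51)/8 = -937*(-51 + 2*I*√53142/5)/8 = 47787/8 - 937*I*√53142/20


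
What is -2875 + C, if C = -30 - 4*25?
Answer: -3005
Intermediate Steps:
C = -130 (C = -30 - 100 = -130)
-2875 + C = -2875 - 130 = -3005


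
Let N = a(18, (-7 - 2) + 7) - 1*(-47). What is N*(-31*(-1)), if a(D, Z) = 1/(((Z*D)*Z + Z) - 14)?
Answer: 81623/56 ≈ 1457.6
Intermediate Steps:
a(D, Z) = 1/(-14 + Z + D*Z**2) (a(D, Z) = 1/(((D*Z)*Z + Z) - 14) = 1/((D*Z**2 + Z) - 14) = 1/((Z + D*Z**2) - 14) = 1/(-14 + Z + D*Z**2))
N = 2633/56 (N = 1/(-14 + ((-7 - 2) + 7) + 18*((-7 - 2) + 7)**2) - 1*(-47) = 1/(-14 + (-9 + 7) + 18*(-9 + 7)**2) + 47 = 1/(-14 - 2 + 18*(-2)**2) + 47 = 1/(-14 - 2 + 18*4) + 47 = 1/(-14 - 2 + 72) + 47 = 1/56 + 47 = 2633/56 ≈ 47.018)
N*(-31*(-1)) = 2633*(-31*(-1))/56 = (2633/56)*31 = 81623/56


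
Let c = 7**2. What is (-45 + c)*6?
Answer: 24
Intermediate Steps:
c = 49
(-45 + c)*6 = (-45 + 49)*6 = 4*6 = 24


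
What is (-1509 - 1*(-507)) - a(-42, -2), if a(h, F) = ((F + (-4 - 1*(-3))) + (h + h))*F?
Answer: -1176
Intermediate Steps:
a(h, F) = F*(-1 + F + 2*h) (a(h, F) = ((F + (-4 + 3)) + 2*h)*F = ((F - 1) + 2*h)*F = ((-1 + F) + 2*h)*F = (-1 + F + 2*h)*F = F*(-1 + F + 2*h))
(-1509 - 1*(-507)) - a(-42, -2) = (-1509 - 1*(-507)) - (-2)*(-1 - 2 + 2*(-42)) = (-1509 + 507) - (-2)*(-1 - 2 - 84) = -1002 - (-2)*(-87) = -1002 - 1*174 = -1002 - 174 = -1176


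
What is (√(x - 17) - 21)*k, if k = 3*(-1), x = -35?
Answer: 63 - 6*I*√13 ≈ 63.0 - 21.633*I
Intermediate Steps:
k = -3
(√(x - 17) - 21)*k = (√(-35 - 17) - 21)*(-3) = (√(-52) - 21)*(-3) = (2*I*√13 - 21)*(-3) = (-21 + 2*I*√13)*(-3) = 63 - 6*I*√13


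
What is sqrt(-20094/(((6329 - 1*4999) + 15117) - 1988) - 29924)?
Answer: I*sqrt(6256282205390)/14459 ≈ 172.99*I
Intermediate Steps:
sqrt(-20094/(((6329 - 1*4999) + 15117) - 1988) - 29924) = sqrt(-20094/(((6329 - 4999) + 15117) - 1988) - 29924) = sqrt(-20094/((1330 + 15117) - 1988) - 29924) = sqrt(-20094/(16447 - 1988) - 29924) = sqrt(-20094/14459 - 29924) = sqrt(-432691210/14459) = I*sqrt(6256282205390)/14459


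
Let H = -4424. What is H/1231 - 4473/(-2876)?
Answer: -7217161/3540356 ≈ -2.0385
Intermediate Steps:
H/1231 - 4473/(-2876) = -4424/1231 - 4473/(-2876) = -4424*1/1231 - 4473*(-1/2876) = -4424/1231 + 4473/2876 = -7217161/3540356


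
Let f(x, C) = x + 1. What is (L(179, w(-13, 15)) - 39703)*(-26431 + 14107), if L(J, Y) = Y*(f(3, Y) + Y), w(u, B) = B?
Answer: 485787432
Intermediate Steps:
f(x, C) = 1 + x
L(J, Y) = Y*(4 + Y) (L(J, Y) = Y*((1 + 3) + Y) = Y*(4 + Y))
(L(179, w(-13, 15)) - 39703)*(-26431 + 14107) = (15*(4 + 15) - 39703)*(-26431 + 14107) = (15*19 - 39703)*(-12324) = (285 - 39703)*(-12324) = -39418*(-12324) = 485787432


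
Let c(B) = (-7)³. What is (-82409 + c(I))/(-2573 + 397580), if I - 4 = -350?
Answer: -27584/131669 ≈ -0.20950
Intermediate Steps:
I = -346 (I = 4 - 350 = -346)
c(B) = -343
(-82409 + c(I))/(-2573 + 397580) = (-82409 - 343)/(-2573 + 397580) = -82752/395007 = -82752*1/395007 = -27584/131669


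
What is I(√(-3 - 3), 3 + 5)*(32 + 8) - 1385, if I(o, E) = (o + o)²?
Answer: -2345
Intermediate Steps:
I(o, E) = 4*o² (I(o, E) = (2*o)² = 4*o²)
I(√(-3 - 3), 3 + 5)*(32 + 8) - 1385 = (4*(√(-3 - 3))²)*(32 + 8) - 1385 = (4*(√(-6))²)*40 - 1385 = (4*(I*√6)²)*40 - 1385 = (4*(-6))*40 - 1385 = -24*40 - 1385 = -960 - 1385 = -2345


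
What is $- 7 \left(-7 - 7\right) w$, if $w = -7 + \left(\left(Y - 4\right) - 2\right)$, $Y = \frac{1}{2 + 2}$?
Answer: $- \frac{2499}{2} \approx -1249.5$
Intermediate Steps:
$Y = \frac{1}{4} \approx 0.25$
$w = - \frac{51}{4}$ ($w = -7 + \left(\left(\frac{1}{4} - 4\right) - 2\right) = -7 - \frac{23}{4} = - \frac{51}{4} \approx -12.75$)
$- 7 \left(-7 - 7\right) w = - 7 \left(-7 - 7\right) \left(- \frac{51}{4}\right) = \left(-7\right) \left(-14\right) \left(- \frac{51}{4}\right) = 98 \left(- \frac{51}{4}\right) = - \frac{2499}{2}$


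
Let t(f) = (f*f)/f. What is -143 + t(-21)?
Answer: -164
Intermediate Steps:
t(f) = f (t(f) = f²/f = f)
-143 + t(-21) = -143 - 21 = -164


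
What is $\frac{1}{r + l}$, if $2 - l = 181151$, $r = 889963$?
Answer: $\frac{1}{708814} \approx 1.4108 \cdot 10^{-6}$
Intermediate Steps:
$l = -181149$ ($l = 2 - 181151 = -181149$)
$\frac{1}{r + l} = \frac{1}{889963 - 181149} = \frac{1}{708814}$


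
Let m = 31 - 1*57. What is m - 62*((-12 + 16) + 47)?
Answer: -3188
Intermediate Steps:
m = -26 (m = 31 - 57 = -26)
m - 62*((-12 + 16) + 47) = -26 - 62*((-12 + 16) + 47) = -26 - 62*(4 + 47) = -26 - 62*51 = -26 - 3162 = -3188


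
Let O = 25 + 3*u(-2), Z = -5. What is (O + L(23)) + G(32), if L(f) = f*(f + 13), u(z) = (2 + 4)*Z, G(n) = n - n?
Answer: 763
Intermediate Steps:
G(n) = 0
u(z) = -30 (u(z) = (2 + 4)*(-5) = 6*(-5) = -30)
L(f) = f*(13 + f)
O = -65 (O = 25 + 3*(-30) = 25 - 90 = -65)
(O + L(23)) + G(32) = (-65 + 23*(13 + 23)) + 0 = (-65 + 23*36) + 0 = (-65 + 828) + 0 = 763 + 0 = 763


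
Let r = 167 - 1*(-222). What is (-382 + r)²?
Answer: 49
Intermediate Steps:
r = 389 (r = 167 + 222 = 389)
(-382 + r)² = (-382 + 389)² = 7² = 49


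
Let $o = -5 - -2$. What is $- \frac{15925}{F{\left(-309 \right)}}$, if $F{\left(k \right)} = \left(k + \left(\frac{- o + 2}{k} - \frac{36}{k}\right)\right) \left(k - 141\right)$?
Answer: $- \frac{65611}{572700} \approx -0.11456$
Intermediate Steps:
$o = -3$ ($o = -5 + 2 = -3$)
$F{\left(k \right)} = \left(-141 + k\right) \left(k - \frac{31}{k}\right)$ ($F{\left(k \right)} = \left(k - \left(\frac{36}{k} - \frac{\left(-1\right) \left(-3\right) + 2}{k}\right)\right) \left(k - 141\right) = \left(k - \left(\frac{36}{k} - \frac{3 + 2}{k}\right)\right) \left(-141 + k\right) = \left(k + \left(\frac{5}{k} - \frac{36}{k}\right)\right) \left(-141 + k\right) = \left(k - \frac{31}{k}\right) \left(-141 + k\right) = \left(-141 + k\right) \left(k - \frac{31}{k}\right)$)
$- \frac{15925}{F{\left(-309 \right)}} = - \frac{15925}{-31 + \left(-309\right)^{2} - -43569 + \frac{4371}{-309}} = - \frac{15925}{-31 + 95481 + 43569 + 4371 \left(- \frac{1}{309}\right)} = - \frac{15925}{-31 + 95481 + 43569 - \frac{1457}{103}} = - \frac{15925}{\frac{14317500}{103}} = \left(-15925\right) \frac{103}{14317500} = - \frac{65611}{572700}$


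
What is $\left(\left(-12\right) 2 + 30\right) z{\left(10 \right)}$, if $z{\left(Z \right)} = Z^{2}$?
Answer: $600$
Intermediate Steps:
$\left(\left(-12\right) 2 + 30\right) z{\left(10 \right)} = \left(\left(-12\right) 2 + 30\right) 10^{2} = \left(-24 + 30\right) 100 = 6 \cdot 100 = 600$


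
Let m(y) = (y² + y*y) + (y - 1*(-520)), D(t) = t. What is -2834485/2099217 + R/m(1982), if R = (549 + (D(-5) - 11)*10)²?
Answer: -21958987172093/16498061285550 ≈ -1.3310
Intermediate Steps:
m(y) = 520 + y + 2*y² (m(y) = (y² + y²) + (y + 520) = 2*y² + (520 + y) = 520 + y + 2*y²)
R = 151321 (R = (549 + (-5 - 11)*10)² = (549 - 16*10)² = (549 - 160)² = 389² = 151321)
-2834485/2099217 + R/m(1982) = -2834485/2099217 + 151321/(520 + 1982 + 2*1982²) = -2834485*1/2099217 + 151321/(520 + 1982 + 2*3928324) = -2834485/2099217 + 151321/(520 + 1982 + 7856648) = -2834485/2099217 + 151321/7859150 = -21958987172093/16498061285550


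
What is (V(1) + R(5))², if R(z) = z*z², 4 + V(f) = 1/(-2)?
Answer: 58081/4 ≈ 14520.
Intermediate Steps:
V(f) = -9/2 (V(f) = -4 + 1/(-2) = -4 - ½ = -9/2)
R(z) = z³
(V(1) + R(5))² = (-9/2 + 5³)² = (-9/2 + 125)² = (241/2)² = 58081/4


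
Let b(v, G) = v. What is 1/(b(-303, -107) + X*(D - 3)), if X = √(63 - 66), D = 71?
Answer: -101/35227 - 68*I*√3/105681 ≈ -0.0028671 - 0.0011145*I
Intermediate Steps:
X = I*√3 (X = √(-3) = I*√3 ≈ 1.732*I)
1/(b(-303, -107) + X*(D - 3)) = 1/(-303 + (I*√3)*(71 - 3)) = 1/(-303 + (I*√3)*68) = 1/(-303 + 68*I*√3)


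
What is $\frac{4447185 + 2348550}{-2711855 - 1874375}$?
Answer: $- \frac{1359147}{917246} \approx -1.4818$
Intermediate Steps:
$\frac{4447185 + 2348550}{-2711855 - 1874375} = \frac{6795735}{-4586230} = 6795735 \left(- \frac{1}{4586230}\right) = - \frac{1359147}{917246}$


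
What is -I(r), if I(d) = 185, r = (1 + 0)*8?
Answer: -185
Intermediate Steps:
r = 8 (r = 1*8 = 8)
-I(r) = -1*185 = -185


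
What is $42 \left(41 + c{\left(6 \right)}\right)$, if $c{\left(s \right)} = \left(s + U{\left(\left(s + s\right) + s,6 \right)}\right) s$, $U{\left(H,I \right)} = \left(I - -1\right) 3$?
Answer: $8526$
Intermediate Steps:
$U{\left(H,I \right)} = 3 + 3 I$ ($U{\left(H,I \right)} = \left(I + 1\right) 3 = \left(1 + I\right) 3 = 3 + 3 I$)
$c{\left(s \right)} = s \left(21 + s\right)$ ($c{\left(s \right)} = \left(s + \left(3 + 3 \cdot 6\right)\right) s = \left(s + \left(3 + 18\right)\right) s = \left(s + 21\right) s = \left(21 + s\right) s = s \left(21 + s\right)$)
$42 \left(41 + c{\left(6 \right)}\right) = 42 \left(41 + 6 \left(21 + 6\right)\right) = 42 \left(41 + 6 \cdot 27\right) = 42 \left(41 + 162\right) = 42 \cdot 203 = 8526$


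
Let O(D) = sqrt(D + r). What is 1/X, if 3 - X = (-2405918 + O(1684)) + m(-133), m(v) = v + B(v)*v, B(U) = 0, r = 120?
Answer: 1203027/2894547924556 + sqrt(451)/2894547924556 ≈ 4.1563e-7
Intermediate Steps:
m(v) = v (m(v) = v + 0*v = v + 0 = v)
O(D) = sqrt(120 + D) (O(D) = sqrt(D + 120) = sqrt(120 + D))
X = 2406054 - 2*sqrt(451) (X = 3 - ((-2405918 + sqrt(120 + 1684)) - 133) = 3 - ((-2405918 + sqrt(1804)) - 133) = 3 - ((-2405918 + 2*sqrt(451)) - 133) = 3 - (-2406051 + 2*sqrt(451)) = 3 + (2406051 - 2*sqrt(451)) = 2406054 - 2*sqrt(451) ≈ 2.4060e+6)
1/X = 1/(2406054 - 2*sqrt(451))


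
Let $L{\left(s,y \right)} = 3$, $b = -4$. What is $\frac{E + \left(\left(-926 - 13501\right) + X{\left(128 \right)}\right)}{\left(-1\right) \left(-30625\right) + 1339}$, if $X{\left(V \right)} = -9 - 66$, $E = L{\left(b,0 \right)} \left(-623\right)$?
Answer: $- \frac{16371}{31964} \approx -0.51217$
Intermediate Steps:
$E = -1869$ ($E = 3 \left(-623\right) = -1869$)
$X{\left(V \right)} = -75$ ($X{\left(V \right)} = -9 - 66 = -75$)
$\frac{E + \left(\left(-926 - 13501\right) + X{\left(128 \right)}\right)}{\left(-1\right) \left(-30625\right) + 1339} = \frac{-1869 - 14502}{\left(-1\right) \left(-30625\right) + 1339} = \frac{-1869 - 14502}{30625 + 1339} = \frac{-1869 - 14502}{31964} = \left(-16371\right) \frac{1}{31964} = - \frac{16371}{31964}$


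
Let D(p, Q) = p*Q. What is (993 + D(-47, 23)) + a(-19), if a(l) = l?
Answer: -107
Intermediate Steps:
D(p, Q) = Q*p
(993 + D(-47, 23)) + a(-19) = (993 + 23*(-47)) - 19 = (993 - 1081) - 19 = -88 - 19 = -107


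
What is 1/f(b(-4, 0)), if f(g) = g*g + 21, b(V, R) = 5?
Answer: 1/46 ≈ 0.021739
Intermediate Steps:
f(g) = 21 + g² (f(g) = g² + 21 = 21 + g²)
1/f(b(-4, 0)) = 1/(21 + 5²) = 1/(21 + 25) = 1/46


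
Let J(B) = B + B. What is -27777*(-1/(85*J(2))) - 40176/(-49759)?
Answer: 82106799/995180 ≈ 82.505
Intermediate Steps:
J(B) = 2*B
-27777*(-1/(85*J(2))) - 40176/(-49759) = -27777/((2*2)*(-85)) - 40176/(-49759) = -27777/(4*(-85)) - 40176*(-1/49759) = -27777/(-340) + 40176/49759 = -27777*(-1/340) + 40176/49759 = 27777/340 + 40176/49759 = 82106799/995180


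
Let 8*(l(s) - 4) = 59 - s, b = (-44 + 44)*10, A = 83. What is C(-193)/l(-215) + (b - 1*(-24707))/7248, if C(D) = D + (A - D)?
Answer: 2062169/369648 ≈ 5.5787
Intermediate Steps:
C(D) = 83 (C(D) = D + (83 - D) = 83)
b = 0 (b = 0*10 = 0)
l(s) = 91/8 - s/8 (l(s) = 4 + (59 - s)/8 = 4 + (59/8 - s/8) = 91/8 - s/8)
C(-193)/l(-215) + (b - 1*(-24707))/7248 = 83/(91/8 - 1/8*(-215)) + (0 - 1*(-24707))/7248 = 83/(91/8 + 215/8) + (0 + 24707)*(1/7248) = 83/(153/4) + 24707*(1/7248) = 83*(4/153) + 24707/7248 = 332/153 + 24707/7248 = 2062169/369648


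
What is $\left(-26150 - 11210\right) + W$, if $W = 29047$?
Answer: $-8313$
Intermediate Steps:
$\left(-26150 - 11210\right) + W = \left(-26150 - 11210\right) + 29047 = -37360 + 29047 = -8313$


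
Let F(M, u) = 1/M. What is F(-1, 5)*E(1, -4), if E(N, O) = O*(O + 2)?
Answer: -8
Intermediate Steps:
E(N, O) = O*(2 + O)
F(-1, 5)*E(1, -4) = (-4*(2 - 4))/(-1) = -(-4)*(-2) = -1*8 = -8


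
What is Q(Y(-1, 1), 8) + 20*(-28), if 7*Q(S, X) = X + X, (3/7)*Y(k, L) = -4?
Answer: -3904/7 ≈ -557.71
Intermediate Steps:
Y(k, L) = -28/3 (Y(k, L) = (7/3)*(-4) = -28/3)
Q(S, X) = 2*X/7 (Q(S, X) = (X + X)/7 = (2*X)/7 = 2*X/7)
Q(Y(-1, 1), 8) + 20*(-28) = (2/7)*8 + 20*(-28) = 16/7 - 560 = -3904/7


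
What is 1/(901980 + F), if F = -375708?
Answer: 1/526272 ≈ 1.9002e-6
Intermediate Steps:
1/(901980 + F) = 1/(901980 - 375708) = 1/526272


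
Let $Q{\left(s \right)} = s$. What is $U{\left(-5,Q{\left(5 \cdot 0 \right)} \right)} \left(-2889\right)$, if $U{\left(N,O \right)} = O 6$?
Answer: $0$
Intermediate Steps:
$U{\left(N,O \right)} = 6 O$
$U{\left(-5,Q{\left(5 \cdot 0 \right)} \right)} \left(-2889\right) = 6 \cdot 5 \cdot 0 \left(-2889\right) = 6 \cdot 0 \left(-2889\right) = 0 \left(-2889\right) = 0$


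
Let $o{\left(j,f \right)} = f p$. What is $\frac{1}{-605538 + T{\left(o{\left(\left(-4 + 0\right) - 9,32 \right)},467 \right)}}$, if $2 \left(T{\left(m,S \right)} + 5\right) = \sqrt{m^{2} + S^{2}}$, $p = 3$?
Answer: $- \frac{2422172}{1466729072091} - \frac{26 \sqrt{1345}}{1466729072091} \approx -1.6521 \cdot 10^{-6}$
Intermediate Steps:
$o{\left(j,f \right)} = 3 f$ ($o{\left(j,f \right)} = f 3 = 3 f$)
$T{\left(m,S \right)} = -5 + \frac{\sqrt{S^{2} + m^{2}}}{2}$ ($T{\left(m,S \right)} = -5 + \frac{\sqrt{m^{2} + S^{2}}}{2} = -5 + \frac{\sqrt{S^{2} + m^{2}}}{2}$)
$\frac{1}{-605538 + T{\left(o{\left(\left(-4 + 0\right) - 9,32 \right)},467 \right)}} = \frac{1}{-605538 - \left(5 - \frac{\sqrt{467^{2} + \left(3 \cdot 32\right)^{2}}}{2}\right)} = \frac{1}{-605538 - \left(5 - \frac{\sqrt{218089 + 96^{2}}}{2}\right)} = \frac{1}{-605538 - \left(5 - \frac{\sqrt{218089 + 9216}}{2}\right)} = \frac{1}{-605538 - \left(5 - \frac{\sqrt{227305}}{2}\right)} = \frac{1}{-605538 - \left(5 - \frac{13 \sqrt{1345}}{2}\right)} = \frac{1}{-605543 + \frac{13 \sqrt{1345}}{2}}$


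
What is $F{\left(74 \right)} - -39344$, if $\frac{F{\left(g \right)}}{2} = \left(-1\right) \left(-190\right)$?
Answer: $39724$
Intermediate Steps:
$F{\left(g \right)} = 380$ ($F{\left(g \right)} = 2 \left(\left(-1\right) \left(-190\right)\right) = 2 \cdot 190 = 380$)
$F{\left(74 \right)} - -39344 = 380 - -39344 = 380 + 39344 = 39724$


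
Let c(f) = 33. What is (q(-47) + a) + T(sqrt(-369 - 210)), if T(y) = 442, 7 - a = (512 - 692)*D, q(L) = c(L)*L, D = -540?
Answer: -98302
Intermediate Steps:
q(L) = 33*L
a = -97193 (a = 7 - (512 - 692)*(-540) = 7 - (-180)*(-540) = 7 - 1*97200 = 7 - 97200 = -97193)
(q(-47) + a) + T(sqrt(-369 - 210)) = (33*(-47) - 97193) + 442 = (-1551 - 97193) + 442 = -98744 + 442 = -98302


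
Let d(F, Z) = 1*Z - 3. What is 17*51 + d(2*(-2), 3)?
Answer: 867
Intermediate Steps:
d(F, Z) = -3 + Z (d(F, Z) = Z - 3 = -3 + Z)
17*51 + d(2*(-2), 3) = 17*51 + (-3 + 3) = 867 + 0 = 867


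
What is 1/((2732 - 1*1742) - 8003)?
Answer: -1/7013 ≈ -0.00014259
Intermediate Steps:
1/((2732 - 1*1742) - 8003) = 1/((2732 - 1742) - 8003) = 1/(990 - 8003) = 1/(-7013) = -1/7013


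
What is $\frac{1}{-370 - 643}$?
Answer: $- \frac{1}{1013} \approx -0.00098717$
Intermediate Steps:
$\frac{1}{-370 - 643} = \frac{1}{-1013} = - \frac{1}{1013}$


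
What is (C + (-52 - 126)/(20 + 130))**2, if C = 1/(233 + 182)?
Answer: 54346384/38750625 ≈ 1.4025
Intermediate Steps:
C = 1/415 ≈ 0.0024096
(C + (-52 - 126)/(20 + 130))**2 = (1/415 + (-52 - 126)/(20 + 130))**2 = (1/415 - 178/150)**2 = (1/415 - 178*1/150)**2 = (1/415 - 89/75)**2 = (-7372/6225)**2 = 54346384/38750625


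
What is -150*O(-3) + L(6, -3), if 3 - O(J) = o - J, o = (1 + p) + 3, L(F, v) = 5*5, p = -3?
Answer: 175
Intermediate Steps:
L(F, v) = 25
o = 1 (o = (1 - 3) + 3 = -2 + 3 = 1)
O(J) = 2 + J (O(J) = 3 - (1 - J) = 3 + (-1 + J) = 2 + J)
-150*O(-3) + L(6, -3) = -150*(2 - 3) + 25 = -150*(-1) + 25 = 150 + 25 = 175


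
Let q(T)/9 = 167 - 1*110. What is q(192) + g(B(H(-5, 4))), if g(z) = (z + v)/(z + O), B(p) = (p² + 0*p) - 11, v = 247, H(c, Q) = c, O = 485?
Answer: 256248/499 ≈ 513.52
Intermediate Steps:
q(T) = 513 (q(T) = 9*(167 - 1*110) = 9*(167 - 110) = 9*57 = 513)
B(p) = -11 + p² (B(p) = (p² + 0) - 11 = p² - 11 = -11 + p²)
g(z) = (247 + z)/(485 + z) (g(z) = (z + 247)/(z + 485) = (247 + z)/(485 + z))
q(192) + g(B(H(-5, 4))) = 513 + (247 + (-11 + (-5)²))/(485 + (-11 + (-5)²)) = 513 + (247 + (-11 + 25))/(485 + (-11 + 25)) = 513 + (247 + 14)/(485 + 14) = 513 + 261/499 = 256248/499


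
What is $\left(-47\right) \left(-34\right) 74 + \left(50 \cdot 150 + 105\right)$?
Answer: $125857$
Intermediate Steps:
$\left(-47\right) \left(-34\right) 74 + \left(50 \cdot 150 + 105\right) = 1598 \cdot 74 + \left(7500 + 105\right) = 118252 + 7605 = 125857$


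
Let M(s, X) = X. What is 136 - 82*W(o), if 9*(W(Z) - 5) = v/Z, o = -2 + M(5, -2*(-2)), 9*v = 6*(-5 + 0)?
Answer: -6988/27 ≈ -258.81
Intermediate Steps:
v = -10/3 (v = (6*(-5 + 0))/9 = (6*(-5))/9 = (1/9)*(-30) = -10/3 ≈ -3.3333)
o = 2 (o = -2 - 2*(-2) = -2 + 4 = 2)
W(Z) = 5 - 10/(27*Z) (W(Z) = 5 + (-10/(3*Z))/9 = 5 - 10/(27*Z))
136 - 82*W(o) = 136 - 82*(5 - 10/27/2) = 136 - 82*(5 - 10/27*1/2) = 136 - 82*(5 - 5/27) = 136 - 82*130/27 = 136 - 10660/27 = -6988/27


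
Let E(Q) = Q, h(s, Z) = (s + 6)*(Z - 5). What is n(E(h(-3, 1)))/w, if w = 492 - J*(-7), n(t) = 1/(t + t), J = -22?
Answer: -1/8112 ≈ -0.00012327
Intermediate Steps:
h(s, Z) = (-5 + Z)*(6 + s) (h(s, Z) = (6 + s)*(-5 + Z) = (-5 + Z)*(6 + s))
n(t) = 1/(2*t)
w = 338 (w = 492 - (-22)*(-7) = 492 - 1*154 = 492 - 154 = 338)
n(E(h(-3, 1)))/w = (1/(2*(-30 - 5*(-3) + 6*1 + 1*(-3))))/338 = (1/(2*(-30 + 15 + 6 - 3)))*(1/338) = ((1/2)/(-12))*(1/338) = ((1/2)*(-1/12))*(1/338) = -1/24*1/338 = -1/8112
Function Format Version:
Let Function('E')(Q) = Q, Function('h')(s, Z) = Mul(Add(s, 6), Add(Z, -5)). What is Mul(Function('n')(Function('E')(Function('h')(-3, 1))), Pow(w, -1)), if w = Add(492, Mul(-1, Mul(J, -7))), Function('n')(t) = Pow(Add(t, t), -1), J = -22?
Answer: Rational(-1, 8112) ≈ -0.00012327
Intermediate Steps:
Function('h')(s, Z) = Mul(Add(-5, Z), Add(6, s)) (Function('h')(s, Z) = Mul(Add(6, s), Add(-5, Z)) = Mul(Add(-5, Z), Add(6, s)))
Function('n')(t) = Mul(Rational(1, 2), Pow(t, -1)) (Function('n')(t) = Pow(Mul(2, t), -1) = Mul(Rational(1, 2), Pow(t, -1)))
w = 338 (w = Add(492, Mul(-1, Mul(-22, -7))) = Add(492, Mul(-1, 154)) = Add(492, -154) = 338)
Mul(Function('n')(Function('E')(Function('h')(-3, 1))), Pow(w, -1)) = Mul(Mul(Rational(1, 2), Pow(Add(-30, Mul(-5, -3), Mul(6, 1), Mul(1, -3)), -1)), Pow(338, -1)) = Mul(Mul(Rational(1, 2), Pow(Add(-30, 15, 6, -3), -1)), Rational(1, 338)) = Mul(Mul(Rational(1, 2), Pow(-12, -1)), Rational(1, 338)) = Mul(Mul(Rational(1, 2), Rational(-1, 12)), Rational(1, 338)) = Mul(Rational(-1, 24), Rational(1, 338)) = Rational(-1, 8112)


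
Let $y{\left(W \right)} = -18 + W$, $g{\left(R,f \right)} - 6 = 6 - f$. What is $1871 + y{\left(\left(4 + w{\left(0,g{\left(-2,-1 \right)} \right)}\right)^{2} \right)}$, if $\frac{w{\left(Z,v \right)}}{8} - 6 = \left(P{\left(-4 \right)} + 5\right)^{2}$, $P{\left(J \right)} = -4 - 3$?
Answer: $8909$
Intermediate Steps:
$P{\left(J \right)} = -7$ ($P{\left(J \right)} = -4 - 3 = -7$)
$g{\left(R,f \right)} = 12 - f$ ($g{\left(R,f \right)} = 6 - \left(-6 + f\right) = 12 - f$)
$w{\left(Z,v \right)} = 80$ ($w{\left(Z,v \right)} = 48 + 8 \left(-7 + 5\right)^{2} = 48 + 8 \left(-2\right)^{2} = 48 + 8 \cdot 4 = 48 + 32 = 80$)
$1871 + y{\left(\left(4 + w{\left(0,g{\left(-2,-1 \right)} \right)}\right)^{2} \right)} = 1871 - \left(18 - \left(4 + 80\right)^{2}\right) = 1871 - \left(18 - 84^{2}\right) = 1871 + \left(-18 + 7056\right) = 1871 + 7038 = 8909$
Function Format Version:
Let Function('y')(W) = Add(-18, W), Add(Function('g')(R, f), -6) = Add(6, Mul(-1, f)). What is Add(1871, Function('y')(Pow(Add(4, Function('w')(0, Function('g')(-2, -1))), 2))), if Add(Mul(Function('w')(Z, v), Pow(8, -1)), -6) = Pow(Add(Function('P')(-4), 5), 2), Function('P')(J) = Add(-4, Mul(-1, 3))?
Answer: 8909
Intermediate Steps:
Function('P')(J) = -7 (Function('P')(J) = Add(-4, -3) = -7)
Function('g')(R, f) = Add(12, Mul(-1, f)) (Function('g')(R, f) = Add(6, Add(6, Mul(-1, f))) = Add(12, Mul(-1, f)))
Function('w')(Z, v) = 80 (Function('w')(Z, v) = Add(48, Mul(8, Pow(Add(-7, 5), 2))) = Add(48, Mul(8, Pow(-2, 2))) = Add(48, Mul(8, 4)) = Add(48, 32) = 80)
Add(1871, Function('y')(Pow(Add(4, Function('w')(0, Function('g')(-2, -1))), 2))) = Add(1871, Add(-18, Pow(Add(4, 80), 2))) = Add(1871, Add(-18, Pow(84, 2))) = Add(1871, Add(-18, 7056)) = Add(1871, 7038) = 8909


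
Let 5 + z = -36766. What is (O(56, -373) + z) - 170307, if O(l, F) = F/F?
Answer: -207077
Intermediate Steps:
z = -36771 (z = -5 - 36766 = -36771)
O(l, F) = 1
(O(56, -373) + z) - 170307 = (1 - 36771) - 170307 = -36770 - 170307 = -207077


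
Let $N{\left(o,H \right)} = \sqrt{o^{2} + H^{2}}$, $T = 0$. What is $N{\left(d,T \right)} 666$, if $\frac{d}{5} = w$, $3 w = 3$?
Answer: $3330$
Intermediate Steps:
$w = 1$ ($w = \frac{1}{3} \cdot 3 = 1$)
$d = 5$ ($d = 5 \cdot 1 = 5$)
$N{\left(o,H \right)} = \sqrt{H^{2} + o^{2}}$
$N{\left(d,T \right)} 666 = \sqrt{0^{2} + 5^{2}} \cdot 666 = \sqrt{0 + 25} \cdot 666 = \sqrt{25} \cdot 666 = 5 \cdot 666 = 3330$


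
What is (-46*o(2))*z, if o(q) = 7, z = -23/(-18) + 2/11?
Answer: -46529/99 ≈ -469.99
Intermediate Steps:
z = 289/198 (z = -23*(-1/18) + 2*(1/11) = 23/18 + 2/11 = 289/198 ≈ 1.4596)
(-46*o(2))*z = -46*7*(289/198) = -322*289/198 = -46529/99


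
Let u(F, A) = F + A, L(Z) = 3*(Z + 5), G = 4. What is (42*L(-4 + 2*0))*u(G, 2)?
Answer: 756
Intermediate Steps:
L(Z) = 15 + 3*Z (L(Z) = 3*(5 + Z) = 15 + 3*Z)
u(F, A) = A + F
(42*L(-4 + 2*0))*u(G, 2) = (42*(15 + 3*(-4 + 2*0)))*(2 + 4) = (42*(15 + 3*(-4 + 0)))*6 = (42*(15 + 3*(-4)))*6 = (42*(15 - 12))*6 = (42*3)*6 = 126*6 = 756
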